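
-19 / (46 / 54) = -513 / 23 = -22.30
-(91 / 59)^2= -2.38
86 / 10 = 43 / 5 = 8.60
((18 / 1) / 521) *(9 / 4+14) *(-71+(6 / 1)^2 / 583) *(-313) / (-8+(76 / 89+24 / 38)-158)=-12805390863135 / 168998960284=-75.77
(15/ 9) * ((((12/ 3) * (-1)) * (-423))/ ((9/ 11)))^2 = 21383120/ 3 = 7127706.67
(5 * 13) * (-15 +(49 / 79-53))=-345995 / 79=-4379.68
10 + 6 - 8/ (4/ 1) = 14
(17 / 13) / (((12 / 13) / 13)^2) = 37349 / 144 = 259.37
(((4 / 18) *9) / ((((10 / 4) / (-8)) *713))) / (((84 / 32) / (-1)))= 256 / 74865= 0.00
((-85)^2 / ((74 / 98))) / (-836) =-354025 / 30932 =-11.45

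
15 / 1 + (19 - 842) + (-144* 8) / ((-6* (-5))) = -4232 / 5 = -846.40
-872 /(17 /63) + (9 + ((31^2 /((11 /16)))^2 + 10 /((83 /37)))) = 333041136957 /170731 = 1950677.60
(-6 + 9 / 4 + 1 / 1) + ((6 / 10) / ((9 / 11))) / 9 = -1441 / 540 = -2.67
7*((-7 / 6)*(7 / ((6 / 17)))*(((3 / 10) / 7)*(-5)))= 833 / 24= 34.71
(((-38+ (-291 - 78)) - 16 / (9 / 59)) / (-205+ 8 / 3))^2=21224449 / 3316041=6.40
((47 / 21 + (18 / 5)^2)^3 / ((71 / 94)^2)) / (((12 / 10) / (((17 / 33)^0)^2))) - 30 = 2231119271040652 / 437669071875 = 5097.73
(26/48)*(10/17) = 65/204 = 0.32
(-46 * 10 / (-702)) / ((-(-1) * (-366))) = -115 / 64233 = -0.00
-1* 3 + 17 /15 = -1.87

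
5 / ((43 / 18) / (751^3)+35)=38120827590 / 266845793173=0.14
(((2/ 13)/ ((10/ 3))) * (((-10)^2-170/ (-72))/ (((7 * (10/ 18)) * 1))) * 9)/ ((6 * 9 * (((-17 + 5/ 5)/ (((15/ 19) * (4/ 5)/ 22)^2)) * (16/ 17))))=-0.00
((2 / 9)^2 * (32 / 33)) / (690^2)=32 / 318153825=0.00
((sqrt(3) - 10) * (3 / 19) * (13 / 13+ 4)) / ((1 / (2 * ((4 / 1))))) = -1200 / 19+ 120 * sqrt(3) / 19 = -52.22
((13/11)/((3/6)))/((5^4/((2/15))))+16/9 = 550156/309375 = 1.78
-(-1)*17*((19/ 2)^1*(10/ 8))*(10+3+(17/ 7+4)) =3922.14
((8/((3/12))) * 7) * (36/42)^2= 1152/7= 164.57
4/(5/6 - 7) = -24/37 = -0.65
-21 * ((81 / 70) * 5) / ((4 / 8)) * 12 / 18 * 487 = -78894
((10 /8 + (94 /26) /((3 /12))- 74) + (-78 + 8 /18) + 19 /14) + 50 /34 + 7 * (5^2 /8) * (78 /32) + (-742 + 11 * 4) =-1385966213 /1782144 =-777.70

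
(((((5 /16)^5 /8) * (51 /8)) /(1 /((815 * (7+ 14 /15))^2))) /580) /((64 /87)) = 3997588345625 /17179869184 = 232.69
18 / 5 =3.60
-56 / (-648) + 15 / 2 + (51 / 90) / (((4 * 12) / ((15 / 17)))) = 19691 / 2592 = 7.60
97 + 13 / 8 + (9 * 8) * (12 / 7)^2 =121605 / 392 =310.22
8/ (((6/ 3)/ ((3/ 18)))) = 2/ 3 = 0.67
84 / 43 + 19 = 20.95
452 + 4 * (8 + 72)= 772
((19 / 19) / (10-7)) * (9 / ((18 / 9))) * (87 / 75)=87 / 50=1.74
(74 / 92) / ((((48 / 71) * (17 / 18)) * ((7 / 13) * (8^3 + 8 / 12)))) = 307359 / 67352096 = 0.00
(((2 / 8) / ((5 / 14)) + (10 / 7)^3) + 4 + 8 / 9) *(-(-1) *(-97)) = -824.92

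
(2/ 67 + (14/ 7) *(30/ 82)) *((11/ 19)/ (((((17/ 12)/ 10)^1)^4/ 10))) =47717683200000/ 4359211553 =10946.40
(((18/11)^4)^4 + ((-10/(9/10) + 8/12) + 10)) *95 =103813338190239927847300/413547568772149449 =251031.19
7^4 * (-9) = -21609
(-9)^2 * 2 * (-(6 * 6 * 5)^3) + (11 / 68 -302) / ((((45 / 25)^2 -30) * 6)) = -257880681854875 / 272952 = -944783998.12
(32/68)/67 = 8/1139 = 0.01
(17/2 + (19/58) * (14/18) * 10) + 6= 8899/522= 17.05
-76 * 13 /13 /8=-19 /2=-9.50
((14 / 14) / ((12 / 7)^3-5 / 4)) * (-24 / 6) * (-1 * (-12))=-65856 / 5197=-12.67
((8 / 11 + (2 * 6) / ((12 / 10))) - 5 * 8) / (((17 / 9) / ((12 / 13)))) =-34776 / 2431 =-14.31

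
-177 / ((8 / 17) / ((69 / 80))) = -207621 / 640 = -324.41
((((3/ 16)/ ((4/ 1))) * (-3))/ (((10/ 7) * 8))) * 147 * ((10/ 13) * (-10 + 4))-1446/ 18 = -718699/ 9984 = -71.99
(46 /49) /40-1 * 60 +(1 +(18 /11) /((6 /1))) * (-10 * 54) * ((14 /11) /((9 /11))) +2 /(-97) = -1129.09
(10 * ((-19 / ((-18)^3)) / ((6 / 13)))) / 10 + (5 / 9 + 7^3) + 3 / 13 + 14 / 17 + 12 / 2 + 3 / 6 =2715268547 / 7733232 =351.12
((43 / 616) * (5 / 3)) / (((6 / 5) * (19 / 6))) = 1075 / 35112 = 0.03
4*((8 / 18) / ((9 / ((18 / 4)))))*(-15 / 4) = -10 / 3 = -3.33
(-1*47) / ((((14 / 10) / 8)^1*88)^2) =-1175 / 5929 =-0.20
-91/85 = -1.07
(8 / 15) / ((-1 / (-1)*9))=8 / 135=0.06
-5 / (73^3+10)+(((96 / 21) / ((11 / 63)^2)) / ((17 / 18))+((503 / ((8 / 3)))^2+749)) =1868676355184899 / 51214626496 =36487.16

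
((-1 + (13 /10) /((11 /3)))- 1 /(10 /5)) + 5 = 212 /55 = 3.85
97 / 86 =1.13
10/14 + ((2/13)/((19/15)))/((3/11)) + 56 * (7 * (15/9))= 3394855/5187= 654.49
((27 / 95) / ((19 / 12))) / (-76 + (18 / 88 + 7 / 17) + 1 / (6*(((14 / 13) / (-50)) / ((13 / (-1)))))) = 5089392 / 714821515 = 0.01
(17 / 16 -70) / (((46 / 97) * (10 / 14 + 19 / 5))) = -3744685 / 116288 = -32.20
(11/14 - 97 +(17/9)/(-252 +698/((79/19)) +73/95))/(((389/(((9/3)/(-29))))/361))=9.24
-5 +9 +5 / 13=57 / 13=4.38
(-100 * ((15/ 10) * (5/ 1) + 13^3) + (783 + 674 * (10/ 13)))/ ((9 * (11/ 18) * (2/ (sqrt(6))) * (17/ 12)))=-34187172 * sqrt(6)/ 2431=-34447.19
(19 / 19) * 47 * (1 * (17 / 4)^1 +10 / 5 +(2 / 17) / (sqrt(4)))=20163 / 68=296.51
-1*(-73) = 73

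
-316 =-316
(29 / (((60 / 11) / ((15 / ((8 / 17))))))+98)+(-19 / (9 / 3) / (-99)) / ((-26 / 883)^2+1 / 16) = 2017066706207 / 7512959520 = 268.48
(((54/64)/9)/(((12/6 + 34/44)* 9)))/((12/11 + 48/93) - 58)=-0.00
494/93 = 5.31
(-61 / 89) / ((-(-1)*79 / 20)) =-1220 / 7031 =-0.17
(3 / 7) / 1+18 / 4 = 69 / 14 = 4.93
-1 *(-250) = 250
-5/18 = -0.28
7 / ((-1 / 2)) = -14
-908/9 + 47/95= -85837/855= -100.39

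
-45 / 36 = -5 / 4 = -1.25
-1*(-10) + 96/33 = 142/11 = 12.91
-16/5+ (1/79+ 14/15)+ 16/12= -1091/1185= -0.92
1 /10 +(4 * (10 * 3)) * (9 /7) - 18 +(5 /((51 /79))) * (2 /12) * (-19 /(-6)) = 140.47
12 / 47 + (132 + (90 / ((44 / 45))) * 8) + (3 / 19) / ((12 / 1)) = 34130293 / 39292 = 868.63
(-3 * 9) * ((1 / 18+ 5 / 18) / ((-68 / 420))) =55.59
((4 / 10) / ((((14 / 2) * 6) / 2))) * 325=130 / 21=6.19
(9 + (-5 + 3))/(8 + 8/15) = 105/128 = 0.82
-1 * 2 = -2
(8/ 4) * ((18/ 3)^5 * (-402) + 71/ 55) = -343854578/ 55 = -6251901.42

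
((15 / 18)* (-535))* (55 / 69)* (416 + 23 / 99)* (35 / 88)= -19290026875 / 327888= -58831.15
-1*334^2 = -111556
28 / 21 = 4 / 3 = 1.33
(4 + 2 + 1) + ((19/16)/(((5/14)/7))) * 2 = 1071/20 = 53.55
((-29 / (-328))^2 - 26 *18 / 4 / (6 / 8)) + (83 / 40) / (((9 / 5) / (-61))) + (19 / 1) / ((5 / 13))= -176.91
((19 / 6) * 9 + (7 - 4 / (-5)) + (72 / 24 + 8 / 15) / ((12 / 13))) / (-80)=-7223 / 14400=-0.50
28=28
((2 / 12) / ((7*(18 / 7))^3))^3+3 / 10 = 64268410079237 / 214228033597440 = 0.30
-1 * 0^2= 0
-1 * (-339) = 339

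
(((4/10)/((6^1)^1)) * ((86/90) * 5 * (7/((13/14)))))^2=17757796/3080025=5.77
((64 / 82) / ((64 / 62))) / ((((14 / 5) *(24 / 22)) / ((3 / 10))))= 341 / 4592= 0.07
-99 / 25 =-3.96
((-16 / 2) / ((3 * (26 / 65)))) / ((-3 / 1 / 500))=10000 / 9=1111.11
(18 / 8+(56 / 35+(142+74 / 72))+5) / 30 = 13669 / 2700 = 5.06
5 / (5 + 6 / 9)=15 / 17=0.88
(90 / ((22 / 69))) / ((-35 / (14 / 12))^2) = 69 / 220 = 0.31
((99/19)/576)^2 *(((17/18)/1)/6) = 2057/159694848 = 0.00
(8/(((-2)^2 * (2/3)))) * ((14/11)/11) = 42/121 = 0.35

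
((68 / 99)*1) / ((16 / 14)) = 119 / 198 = 0.60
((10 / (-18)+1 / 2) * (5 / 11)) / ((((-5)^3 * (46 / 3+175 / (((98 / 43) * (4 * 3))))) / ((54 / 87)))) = 56 / 9705575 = 0.00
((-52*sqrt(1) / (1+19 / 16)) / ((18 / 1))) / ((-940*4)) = 26 / 74025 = 0.00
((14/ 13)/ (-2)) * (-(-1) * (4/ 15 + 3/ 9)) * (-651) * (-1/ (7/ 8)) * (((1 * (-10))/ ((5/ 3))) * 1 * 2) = 187488/ 65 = 2884.43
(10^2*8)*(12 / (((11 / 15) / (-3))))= -432000 / 11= -39272.73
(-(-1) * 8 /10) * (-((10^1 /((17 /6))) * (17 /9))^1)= -16 /3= -5.33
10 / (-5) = -2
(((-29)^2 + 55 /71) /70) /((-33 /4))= -5692 /3905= -1.46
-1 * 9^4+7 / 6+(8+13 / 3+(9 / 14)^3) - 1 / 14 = -17965807 / 2744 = -6547.31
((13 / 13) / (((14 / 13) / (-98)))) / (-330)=91 / 330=0.28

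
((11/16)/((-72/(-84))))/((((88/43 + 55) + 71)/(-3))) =-3311/176192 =-0.02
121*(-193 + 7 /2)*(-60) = 1375770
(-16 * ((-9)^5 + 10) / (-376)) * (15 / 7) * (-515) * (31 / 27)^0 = 912152550 / 329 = 2772500.15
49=49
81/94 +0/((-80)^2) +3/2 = 111/47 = 2.36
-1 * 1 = -1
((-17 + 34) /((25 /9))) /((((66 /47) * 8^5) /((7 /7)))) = 2397 /18022400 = 0.00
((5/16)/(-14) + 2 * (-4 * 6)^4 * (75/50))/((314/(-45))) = -10032906015/70336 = -142642.54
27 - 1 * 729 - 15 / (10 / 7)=-1425 / 2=-712.50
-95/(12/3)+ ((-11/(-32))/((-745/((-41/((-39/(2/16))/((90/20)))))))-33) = -281408713/4958720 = -56.75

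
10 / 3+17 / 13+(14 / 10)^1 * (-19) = -4282 / 195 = -21.96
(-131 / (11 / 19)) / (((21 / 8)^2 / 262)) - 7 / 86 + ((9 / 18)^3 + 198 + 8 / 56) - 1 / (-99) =-14026290563 / 1668744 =-8405.30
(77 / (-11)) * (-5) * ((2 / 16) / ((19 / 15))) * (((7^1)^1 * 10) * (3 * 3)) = 165375 / 76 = 2175.99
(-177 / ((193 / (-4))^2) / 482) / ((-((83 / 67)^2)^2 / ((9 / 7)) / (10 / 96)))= 53501226255 / 5964472846386446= 0.00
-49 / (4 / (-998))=24451 / 2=12225.50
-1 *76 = -76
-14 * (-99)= 1386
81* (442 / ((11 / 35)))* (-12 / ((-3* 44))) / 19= 1253070 / 2299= 545.05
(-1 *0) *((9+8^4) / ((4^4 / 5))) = 0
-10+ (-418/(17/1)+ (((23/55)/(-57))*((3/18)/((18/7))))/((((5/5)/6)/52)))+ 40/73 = -1197109286/35014815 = -34.19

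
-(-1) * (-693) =-693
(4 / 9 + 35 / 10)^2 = 5041 / 324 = 15.56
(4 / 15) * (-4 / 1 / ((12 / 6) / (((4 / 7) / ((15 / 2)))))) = -64 / 1575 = -0.04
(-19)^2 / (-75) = -361 / 75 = -4.81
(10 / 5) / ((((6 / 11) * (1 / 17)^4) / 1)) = 918731 / 3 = 306243.67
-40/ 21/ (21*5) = -8/ 441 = -0.02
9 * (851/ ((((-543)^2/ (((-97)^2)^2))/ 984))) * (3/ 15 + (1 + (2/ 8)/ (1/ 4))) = 815463037849944/ 163805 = 4978254863.10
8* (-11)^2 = 968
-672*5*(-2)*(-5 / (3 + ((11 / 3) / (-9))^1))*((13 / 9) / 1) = -18720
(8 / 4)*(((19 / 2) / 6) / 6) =0.53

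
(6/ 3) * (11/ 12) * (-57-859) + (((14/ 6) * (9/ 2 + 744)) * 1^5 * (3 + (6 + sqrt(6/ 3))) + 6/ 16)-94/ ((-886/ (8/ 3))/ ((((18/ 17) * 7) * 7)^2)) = 3493 * sqrt(2)/ 2 + 45478565015/ 3072648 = 17271.02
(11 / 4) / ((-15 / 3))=-11 / 20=-0.55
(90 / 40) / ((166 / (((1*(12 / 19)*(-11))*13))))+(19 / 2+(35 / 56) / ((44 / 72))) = 645209 / 69388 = 9.30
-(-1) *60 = 60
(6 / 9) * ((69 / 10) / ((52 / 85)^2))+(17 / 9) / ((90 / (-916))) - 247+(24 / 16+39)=-233735449 / 1095120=-213.43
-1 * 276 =-276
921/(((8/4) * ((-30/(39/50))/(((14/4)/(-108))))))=27937/72000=0.39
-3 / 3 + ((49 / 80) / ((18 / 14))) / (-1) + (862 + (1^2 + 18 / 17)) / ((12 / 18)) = 15846049 / 12240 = 1294.61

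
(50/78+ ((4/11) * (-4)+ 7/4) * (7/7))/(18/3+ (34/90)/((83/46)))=2000715/13265824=0.15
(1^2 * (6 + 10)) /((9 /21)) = 112 /3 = 37.33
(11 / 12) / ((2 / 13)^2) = 1859 / 48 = 38.73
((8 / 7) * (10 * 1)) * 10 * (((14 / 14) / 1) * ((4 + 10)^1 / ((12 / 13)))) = 5200 / 3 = 1733.33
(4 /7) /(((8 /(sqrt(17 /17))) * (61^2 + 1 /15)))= 15 /781424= 0.00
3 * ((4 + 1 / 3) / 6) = 13 / 6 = 2.17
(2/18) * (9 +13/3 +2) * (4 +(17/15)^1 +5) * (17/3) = 118864/1215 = 97.83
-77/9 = -8.56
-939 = -939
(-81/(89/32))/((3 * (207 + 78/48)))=-6912/148541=-0.05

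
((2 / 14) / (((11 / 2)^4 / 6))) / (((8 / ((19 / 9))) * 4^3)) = 19 / 4919376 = 0.00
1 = 1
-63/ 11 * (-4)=252/ 11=22.91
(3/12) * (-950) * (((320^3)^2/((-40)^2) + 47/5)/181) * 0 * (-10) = 0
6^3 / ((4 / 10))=540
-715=-715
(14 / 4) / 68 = 7 / 136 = 0.05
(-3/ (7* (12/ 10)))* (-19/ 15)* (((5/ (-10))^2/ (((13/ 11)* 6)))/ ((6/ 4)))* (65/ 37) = 0.02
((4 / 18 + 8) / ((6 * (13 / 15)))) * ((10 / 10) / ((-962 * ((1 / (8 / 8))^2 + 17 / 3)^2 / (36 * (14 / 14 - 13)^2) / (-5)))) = 162 / 169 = 0.96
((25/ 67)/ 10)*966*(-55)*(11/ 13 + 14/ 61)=-113299725/ 53131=-2132.46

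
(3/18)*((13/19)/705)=13/80370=0.00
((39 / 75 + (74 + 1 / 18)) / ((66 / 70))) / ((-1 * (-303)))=234913 / 899910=0.26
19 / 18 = 1.06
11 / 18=0.61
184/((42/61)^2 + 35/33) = 22593912/188447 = 119.90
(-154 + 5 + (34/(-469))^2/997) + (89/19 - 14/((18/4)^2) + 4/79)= -3864953534813450/26662849105977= -144.96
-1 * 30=-30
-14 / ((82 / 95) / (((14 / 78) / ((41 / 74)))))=-344470 / 65559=-5.25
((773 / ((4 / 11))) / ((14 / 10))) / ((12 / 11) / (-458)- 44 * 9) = -21419057 / 5586168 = -3.83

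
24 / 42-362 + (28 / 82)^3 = -174350922 / 482447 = -361.39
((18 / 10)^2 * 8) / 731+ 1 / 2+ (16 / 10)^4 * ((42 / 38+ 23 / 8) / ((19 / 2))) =216473303 / 65972750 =3.28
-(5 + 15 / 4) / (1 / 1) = -35 / 4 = -8.75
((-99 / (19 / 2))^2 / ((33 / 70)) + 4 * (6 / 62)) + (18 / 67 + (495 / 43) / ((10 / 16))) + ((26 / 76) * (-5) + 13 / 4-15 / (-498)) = 2686773086929 / 10704101972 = 251.00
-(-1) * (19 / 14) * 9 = 12.21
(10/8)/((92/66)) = 165/184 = 0.90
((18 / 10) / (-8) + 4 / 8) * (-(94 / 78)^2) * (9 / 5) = -24299 / 33800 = -0.72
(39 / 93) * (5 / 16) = 65 / 496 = 0.13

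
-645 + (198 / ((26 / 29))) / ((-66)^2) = -368911 / 572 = -644.95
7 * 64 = 448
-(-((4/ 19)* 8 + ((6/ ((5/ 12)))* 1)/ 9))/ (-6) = -52/ 95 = -0.55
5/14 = 0.36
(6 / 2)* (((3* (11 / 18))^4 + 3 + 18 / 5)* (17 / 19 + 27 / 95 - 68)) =-61349717 / 17100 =-3587.70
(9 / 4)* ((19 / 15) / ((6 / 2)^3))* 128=608 / 45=13.51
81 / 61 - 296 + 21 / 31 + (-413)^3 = -133212045271 / 1891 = -70445290.99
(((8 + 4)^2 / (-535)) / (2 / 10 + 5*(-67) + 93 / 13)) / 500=156 / 94949125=0.00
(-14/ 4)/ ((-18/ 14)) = 49/ 18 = 2.72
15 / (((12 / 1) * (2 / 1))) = 5 / 8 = 0.62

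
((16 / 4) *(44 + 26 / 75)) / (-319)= -0.56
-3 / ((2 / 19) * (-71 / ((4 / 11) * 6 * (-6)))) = -4104 / 781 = -5.25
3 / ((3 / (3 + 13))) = 16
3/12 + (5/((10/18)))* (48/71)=1799/284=6.33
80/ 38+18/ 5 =542/ 95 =5.71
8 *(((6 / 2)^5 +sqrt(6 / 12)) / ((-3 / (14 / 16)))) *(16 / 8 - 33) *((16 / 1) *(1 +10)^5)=279584536 *sqrt(2) / 3 +45292694832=45424492246.21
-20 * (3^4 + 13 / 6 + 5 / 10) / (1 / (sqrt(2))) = -5020 * sqrt(2) / 3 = -2366.45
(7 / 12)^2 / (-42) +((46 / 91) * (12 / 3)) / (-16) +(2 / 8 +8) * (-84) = -54497005 / 78624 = -693.13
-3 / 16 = -0.19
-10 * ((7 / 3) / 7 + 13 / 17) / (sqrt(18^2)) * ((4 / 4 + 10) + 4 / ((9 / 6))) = -11480 / 1377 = -8.34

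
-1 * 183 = -183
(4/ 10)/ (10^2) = 0.00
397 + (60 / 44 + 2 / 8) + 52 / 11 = 17747 / 44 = 403.34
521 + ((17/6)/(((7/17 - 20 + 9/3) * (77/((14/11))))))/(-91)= 4853274715/9315306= 521.00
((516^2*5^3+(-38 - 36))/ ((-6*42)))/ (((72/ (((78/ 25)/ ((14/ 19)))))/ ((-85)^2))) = -56116868.00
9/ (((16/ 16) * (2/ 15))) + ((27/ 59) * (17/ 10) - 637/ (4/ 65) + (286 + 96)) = -11683147/ 1180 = -9900.97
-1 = -1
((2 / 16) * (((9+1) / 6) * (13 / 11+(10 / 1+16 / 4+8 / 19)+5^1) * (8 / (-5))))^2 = 18541636 / 393129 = 47.16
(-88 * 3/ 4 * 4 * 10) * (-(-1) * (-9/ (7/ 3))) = 71280/ 7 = 10182.86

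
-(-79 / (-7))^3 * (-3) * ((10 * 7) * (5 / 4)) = 36977925 / 98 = 377325.77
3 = 3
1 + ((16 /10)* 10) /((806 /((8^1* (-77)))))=-4525 /403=-11.23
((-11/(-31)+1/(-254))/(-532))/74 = -2763/309983632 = -0.00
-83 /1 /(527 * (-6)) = 83 /3162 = 0.03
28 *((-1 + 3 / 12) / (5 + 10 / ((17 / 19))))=-357 / 275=-1.30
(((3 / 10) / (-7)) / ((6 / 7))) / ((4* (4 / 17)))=-17 / 320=-0.05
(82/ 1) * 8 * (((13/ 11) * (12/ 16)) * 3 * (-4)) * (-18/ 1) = 1381536/ 11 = 125594.18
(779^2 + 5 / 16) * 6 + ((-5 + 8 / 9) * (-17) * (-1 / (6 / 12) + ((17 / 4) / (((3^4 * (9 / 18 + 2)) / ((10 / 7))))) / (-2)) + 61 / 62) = 4607729316191 / 1265544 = 3640908.03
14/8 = 7/4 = 1.75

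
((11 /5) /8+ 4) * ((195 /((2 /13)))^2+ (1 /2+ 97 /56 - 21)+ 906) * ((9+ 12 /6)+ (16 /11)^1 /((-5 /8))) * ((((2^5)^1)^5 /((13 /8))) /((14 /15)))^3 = 37447400177692867757581504639244697600 /58024967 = 645367022400768754553216800000.00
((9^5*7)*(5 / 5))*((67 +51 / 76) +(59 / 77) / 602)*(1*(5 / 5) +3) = 111887528.07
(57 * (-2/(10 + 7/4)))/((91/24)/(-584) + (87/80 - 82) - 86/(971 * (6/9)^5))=31029742080/260949467651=0.12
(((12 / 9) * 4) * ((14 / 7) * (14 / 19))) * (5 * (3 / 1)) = 2240 / 19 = 117.89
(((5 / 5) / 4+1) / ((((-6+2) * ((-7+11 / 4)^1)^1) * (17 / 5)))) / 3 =25 / 3468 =0.01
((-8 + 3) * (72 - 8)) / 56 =-40 / 7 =-5.71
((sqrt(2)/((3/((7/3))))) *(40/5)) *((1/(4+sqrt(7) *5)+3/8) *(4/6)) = 560 *sqrt(14)/4293+6230 *sqrt(2)/4293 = 2.54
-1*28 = -28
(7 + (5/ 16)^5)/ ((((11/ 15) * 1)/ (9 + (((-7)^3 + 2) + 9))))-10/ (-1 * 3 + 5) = -35635267345/ 11534336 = -3089.49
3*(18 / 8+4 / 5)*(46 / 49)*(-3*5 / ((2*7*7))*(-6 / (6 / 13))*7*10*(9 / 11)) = 7386795 / 7546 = 978.90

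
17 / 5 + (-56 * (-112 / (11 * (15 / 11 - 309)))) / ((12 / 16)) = 5893 / 6345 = 0.93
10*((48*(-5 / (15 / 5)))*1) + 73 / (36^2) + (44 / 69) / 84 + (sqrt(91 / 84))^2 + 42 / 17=-2824888571 / 3547152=-796.38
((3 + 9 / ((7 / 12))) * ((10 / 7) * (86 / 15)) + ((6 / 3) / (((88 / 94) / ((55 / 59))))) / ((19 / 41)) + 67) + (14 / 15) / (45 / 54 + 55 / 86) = 32215853 / 144550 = 222.87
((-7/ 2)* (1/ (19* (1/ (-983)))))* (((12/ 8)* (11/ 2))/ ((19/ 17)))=3860241/ 2888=1336.65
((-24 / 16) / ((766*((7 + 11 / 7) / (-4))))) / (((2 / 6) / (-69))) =-1449 / 7660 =-0.19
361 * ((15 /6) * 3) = 5415 /2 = 2707.50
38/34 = 19/17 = 1.12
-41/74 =-0.55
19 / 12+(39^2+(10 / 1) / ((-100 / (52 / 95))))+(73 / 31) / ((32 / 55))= 2157967799 / 1413600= 1526.58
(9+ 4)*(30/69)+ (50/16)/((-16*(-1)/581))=119.13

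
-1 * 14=-14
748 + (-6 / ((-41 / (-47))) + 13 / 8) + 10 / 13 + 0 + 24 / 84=22200999 / 29848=743.80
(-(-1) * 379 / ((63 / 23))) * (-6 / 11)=-17434 / 231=-75.47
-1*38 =-38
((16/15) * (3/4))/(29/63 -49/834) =70056/35165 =1.99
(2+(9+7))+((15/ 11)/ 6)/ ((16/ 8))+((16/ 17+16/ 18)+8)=188117/ 6732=27.94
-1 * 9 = -9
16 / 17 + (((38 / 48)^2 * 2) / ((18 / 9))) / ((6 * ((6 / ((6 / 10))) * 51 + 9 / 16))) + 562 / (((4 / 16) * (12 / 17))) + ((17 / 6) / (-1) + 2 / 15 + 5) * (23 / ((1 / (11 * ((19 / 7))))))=714675867457 / 149982840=4765.05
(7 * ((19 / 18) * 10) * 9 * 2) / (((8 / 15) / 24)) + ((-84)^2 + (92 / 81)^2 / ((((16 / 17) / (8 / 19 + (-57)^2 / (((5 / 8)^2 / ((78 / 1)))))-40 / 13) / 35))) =164224781517038798 / 2455098322311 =66891.33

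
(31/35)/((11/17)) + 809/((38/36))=5616383/7315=767.79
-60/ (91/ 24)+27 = 1017/ 91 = 11.18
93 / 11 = 8.45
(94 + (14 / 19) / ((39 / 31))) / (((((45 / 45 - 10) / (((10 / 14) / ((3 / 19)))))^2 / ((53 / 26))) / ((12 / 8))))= 441116350 / 6036849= 73.07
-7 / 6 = -1.17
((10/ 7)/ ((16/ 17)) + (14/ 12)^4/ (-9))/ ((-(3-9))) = 107123/ 489888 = 0.22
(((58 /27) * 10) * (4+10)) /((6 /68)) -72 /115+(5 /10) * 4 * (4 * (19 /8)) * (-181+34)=5726573 /9315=614.77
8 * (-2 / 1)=-16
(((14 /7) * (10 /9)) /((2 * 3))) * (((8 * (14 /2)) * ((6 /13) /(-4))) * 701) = -196280 /117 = -1677.61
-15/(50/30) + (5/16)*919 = 4451/16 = 278.19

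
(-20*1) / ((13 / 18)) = -360 / 13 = -27.69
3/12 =0.25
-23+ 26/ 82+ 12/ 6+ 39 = 751/ 41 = 18.32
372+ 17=389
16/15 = 1.07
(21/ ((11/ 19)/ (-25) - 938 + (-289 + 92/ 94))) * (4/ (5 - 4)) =-44650/ 651701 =-0.07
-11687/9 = -1298.56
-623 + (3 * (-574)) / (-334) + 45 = -95665 / 167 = -572.84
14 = 14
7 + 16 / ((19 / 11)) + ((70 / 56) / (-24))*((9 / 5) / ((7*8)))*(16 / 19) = 34605 / 2128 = 16.26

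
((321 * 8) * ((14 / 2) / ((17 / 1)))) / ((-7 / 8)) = -20544 / 17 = -1208.47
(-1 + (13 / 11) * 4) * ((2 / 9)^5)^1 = 1312 / 649539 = 0.00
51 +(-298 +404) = 157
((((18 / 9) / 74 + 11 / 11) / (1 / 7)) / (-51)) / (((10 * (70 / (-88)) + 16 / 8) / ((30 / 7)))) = 8360 / 82399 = 0.10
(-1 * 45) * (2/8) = -45/4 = -11.25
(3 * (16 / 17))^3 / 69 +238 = 26930626 / 112999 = 238.33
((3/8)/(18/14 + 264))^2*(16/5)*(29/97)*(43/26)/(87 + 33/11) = 61103/1739397675600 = 0.00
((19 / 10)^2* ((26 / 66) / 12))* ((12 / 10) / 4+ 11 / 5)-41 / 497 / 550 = 11656201 / 39362400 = 0.30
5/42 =0.12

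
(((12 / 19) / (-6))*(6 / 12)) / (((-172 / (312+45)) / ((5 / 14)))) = 255 / 6536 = 0.04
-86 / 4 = -43 / 2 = -21.50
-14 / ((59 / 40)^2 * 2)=-11200 / 3481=-3.22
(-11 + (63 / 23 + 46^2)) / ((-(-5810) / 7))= 24239 / 9545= 2.54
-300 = -300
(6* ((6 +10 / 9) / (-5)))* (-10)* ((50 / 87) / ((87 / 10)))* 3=128000 / 7569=16.91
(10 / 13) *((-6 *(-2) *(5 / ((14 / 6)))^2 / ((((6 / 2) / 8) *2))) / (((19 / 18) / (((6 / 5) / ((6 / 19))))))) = 129600 / 637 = 203.45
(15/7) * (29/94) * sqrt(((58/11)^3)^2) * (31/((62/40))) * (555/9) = 52338794000/437899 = 119522.52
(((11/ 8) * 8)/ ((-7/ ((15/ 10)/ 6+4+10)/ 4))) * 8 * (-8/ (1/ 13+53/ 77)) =2869152/ 383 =7491.26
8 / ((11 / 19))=152 / 11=13.82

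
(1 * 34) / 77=34 / 77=0.44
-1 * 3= -3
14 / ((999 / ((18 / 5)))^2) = 56 / 308025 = 0.00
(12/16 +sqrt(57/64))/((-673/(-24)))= 18/673 +3 * sqrt(57)/673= 0.06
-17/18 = -0.94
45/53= 0.85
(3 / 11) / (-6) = -1 / 22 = -0.05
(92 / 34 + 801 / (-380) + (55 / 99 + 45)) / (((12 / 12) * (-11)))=-2683367 / 639540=-4.20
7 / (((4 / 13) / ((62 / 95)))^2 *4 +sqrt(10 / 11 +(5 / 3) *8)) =-541737956760 / 1170894626207 +184636782967 *sqrt(15510) / 11708946262070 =1.50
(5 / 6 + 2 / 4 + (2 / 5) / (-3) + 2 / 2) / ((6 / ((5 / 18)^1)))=11 / 108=0.10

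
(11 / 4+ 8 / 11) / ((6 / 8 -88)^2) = 612 / 1339811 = 0.00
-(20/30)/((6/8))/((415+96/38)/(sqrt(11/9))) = -152 *sqrt(11)/214191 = -0.00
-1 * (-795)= 795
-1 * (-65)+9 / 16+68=2137 / 16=133.56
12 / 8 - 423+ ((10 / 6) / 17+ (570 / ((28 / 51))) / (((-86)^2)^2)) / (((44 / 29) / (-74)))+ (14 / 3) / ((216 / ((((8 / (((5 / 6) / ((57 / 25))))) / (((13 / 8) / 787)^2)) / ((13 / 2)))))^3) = 109635340731305011626779316300291459935369 / 480505841246926797427125000000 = 228166509790.60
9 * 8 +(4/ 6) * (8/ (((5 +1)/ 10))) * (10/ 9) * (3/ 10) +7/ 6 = 4111/ 54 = 76.13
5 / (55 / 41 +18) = 205 / 793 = 0.26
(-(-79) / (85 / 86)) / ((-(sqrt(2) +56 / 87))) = 16550184 / 510085-25711893 * sqrt(2) / 510085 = -38.84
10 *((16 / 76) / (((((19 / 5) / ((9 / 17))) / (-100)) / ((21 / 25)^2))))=-127008 / 6137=-20.70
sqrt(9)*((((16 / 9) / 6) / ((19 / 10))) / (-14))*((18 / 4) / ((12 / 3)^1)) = -5 / 133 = -0.04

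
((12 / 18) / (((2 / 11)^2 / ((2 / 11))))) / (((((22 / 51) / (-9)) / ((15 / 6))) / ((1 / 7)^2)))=-765 / 196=-3.90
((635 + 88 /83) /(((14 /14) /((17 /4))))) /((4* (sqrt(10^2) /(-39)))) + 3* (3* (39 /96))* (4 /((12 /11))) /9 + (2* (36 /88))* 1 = -288511673 /109560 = -2633.37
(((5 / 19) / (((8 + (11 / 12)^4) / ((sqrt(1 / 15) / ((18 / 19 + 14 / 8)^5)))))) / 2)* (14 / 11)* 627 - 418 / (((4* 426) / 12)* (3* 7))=-209 / 1491 + 368036579377152* sqrt(15) / 65360637844778125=-0.12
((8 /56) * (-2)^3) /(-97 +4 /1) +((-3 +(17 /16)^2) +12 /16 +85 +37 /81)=379541641 /4499712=84.35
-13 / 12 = -1.08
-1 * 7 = -7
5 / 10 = 1 / 2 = 0.50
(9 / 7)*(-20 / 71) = -0.36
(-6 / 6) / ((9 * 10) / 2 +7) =-1 / 52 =-0.02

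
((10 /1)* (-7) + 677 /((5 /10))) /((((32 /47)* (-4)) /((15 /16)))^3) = -112479242625 /2147483648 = -52.38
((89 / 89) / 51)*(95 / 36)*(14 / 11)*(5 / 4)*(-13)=-43225 / 40392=-1.07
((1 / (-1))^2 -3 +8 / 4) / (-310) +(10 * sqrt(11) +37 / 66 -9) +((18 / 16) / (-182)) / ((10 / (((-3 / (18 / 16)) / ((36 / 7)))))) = -96543 / 11440 +10 * sqrt(11) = 24.73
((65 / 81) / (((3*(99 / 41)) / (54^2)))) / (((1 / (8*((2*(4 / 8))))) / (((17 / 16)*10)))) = 27457.58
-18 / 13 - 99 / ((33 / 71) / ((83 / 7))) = -229953 / 91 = -2526.96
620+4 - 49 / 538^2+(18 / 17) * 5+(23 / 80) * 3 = 62014301033 / 98410960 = 630.16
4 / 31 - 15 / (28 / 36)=-4157 / 217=-19.16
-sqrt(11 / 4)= -sqrt(11) / 2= -1.66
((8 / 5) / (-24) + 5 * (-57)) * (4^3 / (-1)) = 273664 / 15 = 18244.27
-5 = -5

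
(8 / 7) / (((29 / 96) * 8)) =96 / 203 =0.47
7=7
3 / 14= 0.21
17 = 17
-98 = -98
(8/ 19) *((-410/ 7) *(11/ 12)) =-9020/ 399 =-22.61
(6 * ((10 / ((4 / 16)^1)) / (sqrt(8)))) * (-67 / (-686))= 2010 * sqrt(2) / 343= 8.29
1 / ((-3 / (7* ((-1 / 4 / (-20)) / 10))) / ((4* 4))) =-7 / 150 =-0.05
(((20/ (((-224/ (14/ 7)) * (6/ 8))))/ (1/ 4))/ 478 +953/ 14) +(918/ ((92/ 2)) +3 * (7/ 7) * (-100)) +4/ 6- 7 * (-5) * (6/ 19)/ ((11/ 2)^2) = -37321217387/ 176926442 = -210.94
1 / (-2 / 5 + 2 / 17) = -85 / 24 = -3.54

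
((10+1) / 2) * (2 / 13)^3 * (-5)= -0.10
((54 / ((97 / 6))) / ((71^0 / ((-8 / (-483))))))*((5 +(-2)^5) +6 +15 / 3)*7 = -13824 / 2231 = -6.20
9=9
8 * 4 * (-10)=-320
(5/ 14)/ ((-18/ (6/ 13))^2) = 5/ 21294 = 0.00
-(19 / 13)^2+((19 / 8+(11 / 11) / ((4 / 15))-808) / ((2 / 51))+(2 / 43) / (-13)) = -20449.95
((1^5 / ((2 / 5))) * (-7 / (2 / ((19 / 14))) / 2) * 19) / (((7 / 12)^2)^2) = -974.29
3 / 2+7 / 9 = 41 / 18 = 2.28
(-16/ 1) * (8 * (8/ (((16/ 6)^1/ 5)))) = -1920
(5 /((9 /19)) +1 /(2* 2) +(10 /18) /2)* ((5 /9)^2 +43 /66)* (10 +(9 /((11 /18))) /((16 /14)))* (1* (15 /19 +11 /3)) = 1531726553 /1411344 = 1085.30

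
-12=-12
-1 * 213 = -213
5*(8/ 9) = 4.44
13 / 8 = 1.62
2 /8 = 1 /4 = 0.25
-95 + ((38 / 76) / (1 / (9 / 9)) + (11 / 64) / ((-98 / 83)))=-593617 / 6272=-94.65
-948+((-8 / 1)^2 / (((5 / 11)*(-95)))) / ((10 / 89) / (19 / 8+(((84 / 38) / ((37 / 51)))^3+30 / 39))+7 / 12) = -107137877500282040844 / 112714390797316975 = -950.53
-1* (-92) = 92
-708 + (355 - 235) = -588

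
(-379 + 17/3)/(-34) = 560/51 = 10.98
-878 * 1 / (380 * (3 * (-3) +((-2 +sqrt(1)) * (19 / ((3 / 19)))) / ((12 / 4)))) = 3951 / 83980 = 0.05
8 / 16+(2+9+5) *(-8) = -255 / 2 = -127.50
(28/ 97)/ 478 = 14/ 23183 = 0.00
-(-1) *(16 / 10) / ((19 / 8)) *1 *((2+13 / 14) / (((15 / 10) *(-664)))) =-328 / 165585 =-0.00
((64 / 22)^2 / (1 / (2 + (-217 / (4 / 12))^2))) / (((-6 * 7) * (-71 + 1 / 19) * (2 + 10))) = 257672224 / 2568951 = 100.30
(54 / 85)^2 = 2916 / 7225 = 0.40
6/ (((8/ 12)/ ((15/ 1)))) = 135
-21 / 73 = -0.29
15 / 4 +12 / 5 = 123 / 20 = 6.15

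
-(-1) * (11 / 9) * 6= 22 / 3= 7.33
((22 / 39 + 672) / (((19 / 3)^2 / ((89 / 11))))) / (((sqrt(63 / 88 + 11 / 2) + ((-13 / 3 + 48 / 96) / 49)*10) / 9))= 8524270515600 / 50010123839 + 2724060360420*sqrt(12034) / 550111362229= 713.67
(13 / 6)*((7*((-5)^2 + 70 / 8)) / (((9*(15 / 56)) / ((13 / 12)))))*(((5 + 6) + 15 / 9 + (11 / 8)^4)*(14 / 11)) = 11568532157 / 2433024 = 4754.80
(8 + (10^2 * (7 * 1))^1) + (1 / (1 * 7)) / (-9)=44603 / 63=707.98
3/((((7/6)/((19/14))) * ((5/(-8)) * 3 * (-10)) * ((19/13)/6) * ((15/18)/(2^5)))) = 179712/6125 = 29.34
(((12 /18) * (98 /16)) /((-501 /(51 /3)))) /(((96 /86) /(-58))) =1038751 /144288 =7.20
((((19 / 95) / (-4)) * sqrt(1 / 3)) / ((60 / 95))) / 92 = -19 * sqrt(3) / 66240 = -0.00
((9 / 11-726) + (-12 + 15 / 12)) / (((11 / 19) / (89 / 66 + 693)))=-28194557653 / 31944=-882624.52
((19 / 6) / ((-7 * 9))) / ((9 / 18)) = -19 / 189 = -0.10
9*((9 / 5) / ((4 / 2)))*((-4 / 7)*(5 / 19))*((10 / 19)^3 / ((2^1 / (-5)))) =405000 / 912247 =0.44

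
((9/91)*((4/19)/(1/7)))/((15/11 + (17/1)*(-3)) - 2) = -99/35074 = -0.00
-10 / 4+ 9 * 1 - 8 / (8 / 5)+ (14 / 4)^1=5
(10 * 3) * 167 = 5010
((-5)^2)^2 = 625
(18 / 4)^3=729 / 8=91.12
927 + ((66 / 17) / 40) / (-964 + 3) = 302887947 / 326740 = 927.00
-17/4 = -4.25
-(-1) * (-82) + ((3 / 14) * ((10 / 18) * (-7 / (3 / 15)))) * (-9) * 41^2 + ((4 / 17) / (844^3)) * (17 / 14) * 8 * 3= 16559189445977 / 263030068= 62955.50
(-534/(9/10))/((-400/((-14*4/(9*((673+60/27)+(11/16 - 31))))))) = -19936/1393005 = -0.01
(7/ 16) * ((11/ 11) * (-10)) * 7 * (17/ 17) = -245/ 8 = -30.62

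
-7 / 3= -2.33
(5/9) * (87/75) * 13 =377/45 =8.38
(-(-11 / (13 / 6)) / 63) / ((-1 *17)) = -22 / 4641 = -0.00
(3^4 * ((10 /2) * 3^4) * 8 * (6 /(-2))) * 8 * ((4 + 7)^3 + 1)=-8389681920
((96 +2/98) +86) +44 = 11075/49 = 226.02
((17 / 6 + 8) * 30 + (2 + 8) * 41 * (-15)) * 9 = -52425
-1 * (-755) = 755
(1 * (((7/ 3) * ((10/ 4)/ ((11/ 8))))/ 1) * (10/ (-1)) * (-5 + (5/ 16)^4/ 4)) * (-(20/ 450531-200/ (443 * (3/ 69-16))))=-268559485525625/ 44698672668672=-6.01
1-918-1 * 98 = -1015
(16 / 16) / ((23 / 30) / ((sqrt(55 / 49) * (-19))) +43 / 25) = 458850 * sqrt(55) / 264196039 +153677700 / 264196039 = 0.59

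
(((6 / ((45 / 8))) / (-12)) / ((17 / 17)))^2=16 / 2025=0.01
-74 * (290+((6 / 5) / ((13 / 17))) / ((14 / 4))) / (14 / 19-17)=185808524 / 140595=1321.59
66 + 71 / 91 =6077 / 91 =66.78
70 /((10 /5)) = 35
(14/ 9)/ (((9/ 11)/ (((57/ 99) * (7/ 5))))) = 1862/ 1215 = 1.53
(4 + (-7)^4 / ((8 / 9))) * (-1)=-21641 / 8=-2705.12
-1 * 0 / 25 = 0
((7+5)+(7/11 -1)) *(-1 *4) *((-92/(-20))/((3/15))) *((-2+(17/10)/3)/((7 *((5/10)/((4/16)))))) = 126592/1155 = 109.60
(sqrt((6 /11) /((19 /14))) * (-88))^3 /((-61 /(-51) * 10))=-24127488 * sqrt(4389) /110105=-14517.37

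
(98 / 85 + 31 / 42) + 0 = 6751 / 3570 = 1.89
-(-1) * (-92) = -92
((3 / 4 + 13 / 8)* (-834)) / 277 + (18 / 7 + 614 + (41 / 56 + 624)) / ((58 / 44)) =3624099 / 3878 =934.53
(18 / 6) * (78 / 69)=78 / 23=3.39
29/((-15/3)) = -29/5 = -5.80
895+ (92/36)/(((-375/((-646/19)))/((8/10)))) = 15106253/16875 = 895.19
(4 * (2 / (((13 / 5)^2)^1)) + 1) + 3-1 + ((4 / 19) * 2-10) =-17325 / 3211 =-5.40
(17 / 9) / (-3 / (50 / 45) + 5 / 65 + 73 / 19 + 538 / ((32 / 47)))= 335920 / 140743737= 0.00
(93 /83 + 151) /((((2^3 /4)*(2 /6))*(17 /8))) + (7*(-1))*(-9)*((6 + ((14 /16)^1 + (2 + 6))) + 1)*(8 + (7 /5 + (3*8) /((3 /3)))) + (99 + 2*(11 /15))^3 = 1047576.99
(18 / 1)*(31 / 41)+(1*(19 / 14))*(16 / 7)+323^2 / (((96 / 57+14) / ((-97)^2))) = 37469868319983 / 598682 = 62587263.89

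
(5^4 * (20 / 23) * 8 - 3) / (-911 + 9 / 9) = -7687 / 1610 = -4.77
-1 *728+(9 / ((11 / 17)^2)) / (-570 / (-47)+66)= -2113313 / 2904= -727.72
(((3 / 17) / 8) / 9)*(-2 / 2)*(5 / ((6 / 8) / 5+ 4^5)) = -25 / 2089266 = -0.00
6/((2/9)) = 27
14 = 14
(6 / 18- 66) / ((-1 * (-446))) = -197 / 1338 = -0.15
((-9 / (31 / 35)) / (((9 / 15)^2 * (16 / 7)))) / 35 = -175 / 496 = -0.35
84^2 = 7056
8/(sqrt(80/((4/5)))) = 4/5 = 0.80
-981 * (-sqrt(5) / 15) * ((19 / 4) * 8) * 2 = 24852 * sqrt(5) / 5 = 11114.15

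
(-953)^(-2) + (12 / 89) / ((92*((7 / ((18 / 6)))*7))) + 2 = 182200448838 / 91096087327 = 2.00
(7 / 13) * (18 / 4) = 63 / 26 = 2.42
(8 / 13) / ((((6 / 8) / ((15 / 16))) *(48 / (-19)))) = -0.30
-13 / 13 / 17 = -1 / 17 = -0.06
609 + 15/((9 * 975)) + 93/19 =6823459/11115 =613.90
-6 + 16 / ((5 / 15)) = 42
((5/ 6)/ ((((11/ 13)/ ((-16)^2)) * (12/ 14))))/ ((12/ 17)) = 123760/ 297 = 416.70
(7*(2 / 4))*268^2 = 251384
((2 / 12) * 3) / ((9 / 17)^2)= 289 / 162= 1.78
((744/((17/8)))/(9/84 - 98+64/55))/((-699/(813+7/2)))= 2494701440/590042443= 4.23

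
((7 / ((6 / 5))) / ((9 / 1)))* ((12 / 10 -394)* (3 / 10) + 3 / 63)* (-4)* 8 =2443.10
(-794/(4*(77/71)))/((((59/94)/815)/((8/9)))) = -211256.01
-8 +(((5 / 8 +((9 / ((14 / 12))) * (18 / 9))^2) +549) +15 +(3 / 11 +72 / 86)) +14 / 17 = 2510938293 / 3152072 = 796.60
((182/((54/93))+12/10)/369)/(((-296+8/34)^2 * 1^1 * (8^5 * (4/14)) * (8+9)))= 1684921/27511188247019520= 0.00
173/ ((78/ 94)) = 8131/ 39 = 208.49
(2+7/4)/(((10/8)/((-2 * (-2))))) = 12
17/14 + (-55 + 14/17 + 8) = -10701/238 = -44.96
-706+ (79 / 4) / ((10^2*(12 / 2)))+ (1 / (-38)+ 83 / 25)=-702.67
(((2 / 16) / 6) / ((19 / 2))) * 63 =21 / 152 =0.14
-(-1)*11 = 11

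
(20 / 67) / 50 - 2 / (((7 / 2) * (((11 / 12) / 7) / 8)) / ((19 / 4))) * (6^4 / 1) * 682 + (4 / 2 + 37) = -146562008.99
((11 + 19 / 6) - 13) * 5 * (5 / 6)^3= 3.38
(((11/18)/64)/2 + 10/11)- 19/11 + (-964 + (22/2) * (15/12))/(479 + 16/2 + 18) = -34493711/12798720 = -2.70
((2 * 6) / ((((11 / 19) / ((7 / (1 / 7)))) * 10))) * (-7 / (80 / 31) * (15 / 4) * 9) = -16364187 / 1760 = -9297.83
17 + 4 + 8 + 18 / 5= 163 / 5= 32.60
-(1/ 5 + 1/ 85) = -0.21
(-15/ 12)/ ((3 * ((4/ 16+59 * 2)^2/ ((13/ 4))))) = -65/ 671187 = -0.00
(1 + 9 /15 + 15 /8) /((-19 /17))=-2363 /760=-3.11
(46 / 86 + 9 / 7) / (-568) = -137 / 42742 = -0.00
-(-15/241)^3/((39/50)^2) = 937500/2365581049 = 0.00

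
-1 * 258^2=-66564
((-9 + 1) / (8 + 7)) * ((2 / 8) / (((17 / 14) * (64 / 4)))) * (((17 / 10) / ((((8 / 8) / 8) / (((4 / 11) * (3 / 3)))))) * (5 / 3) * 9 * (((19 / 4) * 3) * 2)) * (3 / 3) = -798 / 55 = -14.51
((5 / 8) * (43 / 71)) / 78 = 215 / 44304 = 0.00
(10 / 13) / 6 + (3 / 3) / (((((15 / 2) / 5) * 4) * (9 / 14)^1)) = 136 / 351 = 0.39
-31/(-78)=31/78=0.40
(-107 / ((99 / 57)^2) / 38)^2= 4133089 / 4743684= 0.87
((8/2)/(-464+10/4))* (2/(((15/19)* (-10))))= 0.00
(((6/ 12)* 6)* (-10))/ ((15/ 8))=-16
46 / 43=1.07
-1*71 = -71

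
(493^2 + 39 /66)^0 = 1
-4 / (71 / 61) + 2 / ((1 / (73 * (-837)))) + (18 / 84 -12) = -121483919 / 994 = -122217.22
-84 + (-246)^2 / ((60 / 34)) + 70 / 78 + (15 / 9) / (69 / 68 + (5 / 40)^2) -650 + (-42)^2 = 7721849803 / 218595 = 35324.92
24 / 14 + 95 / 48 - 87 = -27991 / 336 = -83.31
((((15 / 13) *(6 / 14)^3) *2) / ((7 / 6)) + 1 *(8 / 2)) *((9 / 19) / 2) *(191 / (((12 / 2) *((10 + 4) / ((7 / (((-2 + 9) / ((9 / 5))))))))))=83615598 / 20756645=4.03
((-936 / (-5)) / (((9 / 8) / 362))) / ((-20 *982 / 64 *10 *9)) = -1204736 / 552375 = -2.18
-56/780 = -14/195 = -0.07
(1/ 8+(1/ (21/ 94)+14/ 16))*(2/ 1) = 230/ 21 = 10.95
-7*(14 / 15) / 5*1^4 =-98 / 75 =-1.31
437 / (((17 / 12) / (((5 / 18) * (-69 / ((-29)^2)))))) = -100510 / 14297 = -7.03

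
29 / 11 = 2.64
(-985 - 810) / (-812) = 1795 / 812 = 2.21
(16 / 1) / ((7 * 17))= 16 / 119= 0.13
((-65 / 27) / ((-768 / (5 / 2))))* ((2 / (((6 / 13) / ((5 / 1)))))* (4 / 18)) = 21125 / 559872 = 0.04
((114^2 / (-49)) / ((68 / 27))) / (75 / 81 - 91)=124659 / 106624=1.17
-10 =-10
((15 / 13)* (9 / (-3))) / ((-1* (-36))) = -5 / 52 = -0.10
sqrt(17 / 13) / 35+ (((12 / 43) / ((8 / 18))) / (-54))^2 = 1 / 7396+ sqrt(221) / 455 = 0.03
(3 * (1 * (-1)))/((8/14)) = -21/4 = -5.25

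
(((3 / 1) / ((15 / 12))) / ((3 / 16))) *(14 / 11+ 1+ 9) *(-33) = -23808 / 5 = -4761.60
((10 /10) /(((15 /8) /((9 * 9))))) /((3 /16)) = 1152 /5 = 230.40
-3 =-3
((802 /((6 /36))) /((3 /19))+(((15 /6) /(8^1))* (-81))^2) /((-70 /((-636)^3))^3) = 1351517964718319146153266048 /875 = 1544591959678079024175161.00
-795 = -795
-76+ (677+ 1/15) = 9016/15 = 601.07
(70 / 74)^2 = 1225 / 1369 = 0.89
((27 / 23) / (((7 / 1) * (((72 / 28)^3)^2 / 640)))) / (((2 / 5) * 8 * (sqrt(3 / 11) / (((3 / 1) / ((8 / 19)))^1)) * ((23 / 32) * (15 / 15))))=7983325 * sqrt(33) / 20824614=2.20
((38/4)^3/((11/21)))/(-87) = -48013/2552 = -18.81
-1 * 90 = -90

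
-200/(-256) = 25/32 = 0.78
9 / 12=3 / 4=0.75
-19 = -19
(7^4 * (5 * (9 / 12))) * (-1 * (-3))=108045 / 4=27011.25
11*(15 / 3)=55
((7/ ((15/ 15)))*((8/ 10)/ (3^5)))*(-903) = -8428/ 405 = -20.81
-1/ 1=-1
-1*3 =-3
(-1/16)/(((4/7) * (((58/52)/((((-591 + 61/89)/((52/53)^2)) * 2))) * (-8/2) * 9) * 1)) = -516527347/154612224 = -3.34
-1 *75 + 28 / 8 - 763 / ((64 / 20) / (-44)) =41679 / 4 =10419.75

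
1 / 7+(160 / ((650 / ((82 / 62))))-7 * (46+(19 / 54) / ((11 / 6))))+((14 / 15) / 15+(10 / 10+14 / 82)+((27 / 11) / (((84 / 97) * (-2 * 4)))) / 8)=-7858026578657 / 24427603200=-321.69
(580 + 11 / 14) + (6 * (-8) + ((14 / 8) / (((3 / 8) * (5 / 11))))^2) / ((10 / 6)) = 3229949 / 5250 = 615.23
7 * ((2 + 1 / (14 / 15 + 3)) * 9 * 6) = 50274 / 59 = 852.10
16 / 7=2.29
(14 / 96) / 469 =1 / 3216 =0.00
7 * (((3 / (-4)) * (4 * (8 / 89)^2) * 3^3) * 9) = -326592 / 7921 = -41.23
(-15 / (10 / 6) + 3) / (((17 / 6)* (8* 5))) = -9 / 170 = -0.05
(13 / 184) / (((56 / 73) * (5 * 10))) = 949 / 515200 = 0.00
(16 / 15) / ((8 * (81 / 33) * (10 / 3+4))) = 1 / 135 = 0.01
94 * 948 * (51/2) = 2272356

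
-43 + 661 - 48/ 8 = 612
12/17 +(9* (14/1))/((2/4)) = 4296/17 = 252.71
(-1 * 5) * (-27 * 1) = 135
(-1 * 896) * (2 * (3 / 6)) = -896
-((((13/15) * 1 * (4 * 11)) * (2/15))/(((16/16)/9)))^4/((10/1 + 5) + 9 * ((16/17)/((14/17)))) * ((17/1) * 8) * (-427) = 696255952703094784/69140625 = 10070142592.77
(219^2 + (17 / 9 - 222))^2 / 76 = 46153647556 / 1539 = 29989374.63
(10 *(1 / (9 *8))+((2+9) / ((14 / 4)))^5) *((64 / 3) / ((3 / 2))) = 5939673184 / 1361367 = 4363.02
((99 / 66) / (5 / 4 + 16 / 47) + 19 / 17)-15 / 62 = 573205 / 315146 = 1.82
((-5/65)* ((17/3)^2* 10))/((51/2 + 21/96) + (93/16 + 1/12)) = -18496/23673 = -0.78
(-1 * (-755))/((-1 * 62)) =-755/62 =-12.18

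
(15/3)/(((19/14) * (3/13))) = 910/57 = 15.96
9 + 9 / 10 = 99 / 10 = 9.90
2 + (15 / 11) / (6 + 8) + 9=1709 / 154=11.10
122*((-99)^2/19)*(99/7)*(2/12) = 19729413/133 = 148341.45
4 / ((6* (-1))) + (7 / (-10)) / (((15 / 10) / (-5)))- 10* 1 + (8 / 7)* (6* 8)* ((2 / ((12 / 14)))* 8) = 3047 / 3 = 1015.67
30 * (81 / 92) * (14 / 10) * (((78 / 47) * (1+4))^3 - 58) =45329324733 / 2387929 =18982.69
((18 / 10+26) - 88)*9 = -2709 / 5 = -541.80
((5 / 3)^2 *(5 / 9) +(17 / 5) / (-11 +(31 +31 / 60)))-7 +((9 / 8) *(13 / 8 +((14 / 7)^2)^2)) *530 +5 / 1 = 33530384899 / 3190752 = 10508.62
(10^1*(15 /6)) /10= 5 /2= 2.50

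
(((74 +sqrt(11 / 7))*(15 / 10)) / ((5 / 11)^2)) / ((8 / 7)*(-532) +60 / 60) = -13431 / 15175-363*sqrt(77) / 212450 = -0.90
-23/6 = -3.83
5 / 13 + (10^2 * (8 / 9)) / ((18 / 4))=21205 / 1053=20.14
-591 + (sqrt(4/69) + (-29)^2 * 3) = 2 * sqrt(69)/69 + 1932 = 1932.24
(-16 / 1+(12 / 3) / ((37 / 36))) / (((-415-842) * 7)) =64 / 46509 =0.00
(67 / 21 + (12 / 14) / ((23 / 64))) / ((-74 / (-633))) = 568223 / 11914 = 47.69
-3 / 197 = -0.02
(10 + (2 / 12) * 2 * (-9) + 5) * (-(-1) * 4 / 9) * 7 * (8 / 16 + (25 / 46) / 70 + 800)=2062108 / 69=29885.62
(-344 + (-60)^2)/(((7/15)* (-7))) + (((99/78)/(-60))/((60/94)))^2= -11885689302839/11924640000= -996.73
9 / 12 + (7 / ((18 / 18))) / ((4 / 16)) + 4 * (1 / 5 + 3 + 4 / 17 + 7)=23967 / 340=70.49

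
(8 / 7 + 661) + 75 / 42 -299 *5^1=-11635 / 14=-831.07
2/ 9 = 0.22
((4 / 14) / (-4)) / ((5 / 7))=-1 / 10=-0.10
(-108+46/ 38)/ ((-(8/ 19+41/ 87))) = 176523/ 1475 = 119.68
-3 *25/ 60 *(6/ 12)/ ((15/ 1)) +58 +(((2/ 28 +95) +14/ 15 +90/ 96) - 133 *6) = -1080407/ 1680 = -643.10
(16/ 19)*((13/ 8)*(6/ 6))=26/ 19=1.37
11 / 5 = 2.20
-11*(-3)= 33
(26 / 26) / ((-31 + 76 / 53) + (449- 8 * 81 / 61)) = 3233 / 1321686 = 0.00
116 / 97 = 1.20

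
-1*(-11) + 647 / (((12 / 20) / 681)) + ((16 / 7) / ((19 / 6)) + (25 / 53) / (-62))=320941789659 / 437038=734356.71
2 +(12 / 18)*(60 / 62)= 82 / 31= 2.65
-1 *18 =-18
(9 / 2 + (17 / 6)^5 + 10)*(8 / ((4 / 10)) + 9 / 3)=35250007 / 7776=4533.18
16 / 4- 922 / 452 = 1.96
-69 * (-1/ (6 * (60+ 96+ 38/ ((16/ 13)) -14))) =92/ 1383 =0.07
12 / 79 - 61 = -4807 / 79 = -60.85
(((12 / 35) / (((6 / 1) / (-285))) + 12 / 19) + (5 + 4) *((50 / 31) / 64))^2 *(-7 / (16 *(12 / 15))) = -20714652527805 / 159150702592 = -130.16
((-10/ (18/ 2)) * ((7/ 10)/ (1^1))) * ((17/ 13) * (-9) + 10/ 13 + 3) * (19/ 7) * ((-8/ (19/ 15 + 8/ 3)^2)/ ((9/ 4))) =-121600/ 31329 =-3.88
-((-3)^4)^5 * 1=-3486784401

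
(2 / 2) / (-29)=-1 / 29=-0.03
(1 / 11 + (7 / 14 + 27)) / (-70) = -607 / 1540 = -0.39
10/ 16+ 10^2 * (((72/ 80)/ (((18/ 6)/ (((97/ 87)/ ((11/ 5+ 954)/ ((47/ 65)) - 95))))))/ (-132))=68986475/ 110414832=0.62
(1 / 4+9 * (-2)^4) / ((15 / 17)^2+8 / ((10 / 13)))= 833765 / 64612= 12.90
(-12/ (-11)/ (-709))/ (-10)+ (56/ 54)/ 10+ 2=2.10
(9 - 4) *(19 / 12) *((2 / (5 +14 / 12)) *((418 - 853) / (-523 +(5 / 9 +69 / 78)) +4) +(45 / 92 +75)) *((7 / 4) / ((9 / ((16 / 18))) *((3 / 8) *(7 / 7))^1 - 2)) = 40549319053 / 68251051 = 594.12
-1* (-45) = 45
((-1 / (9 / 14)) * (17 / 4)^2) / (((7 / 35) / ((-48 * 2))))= 40460 / 3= 13486.67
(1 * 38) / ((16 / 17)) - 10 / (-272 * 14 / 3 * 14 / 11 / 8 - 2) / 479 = 104124805 / 2578936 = 40.38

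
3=3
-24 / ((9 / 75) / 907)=-181400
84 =84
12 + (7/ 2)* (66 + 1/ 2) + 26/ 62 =30401/ 124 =245.17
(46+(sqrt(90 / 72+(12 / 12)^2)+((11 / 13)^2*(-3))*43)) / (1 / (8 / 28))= -15163 / 1183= -12.82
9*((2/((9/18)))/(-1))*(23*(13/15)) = -3588/5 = -717.60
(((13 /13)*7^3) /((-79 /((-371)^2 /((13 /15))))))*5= -3540814725 /1027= -3447726.12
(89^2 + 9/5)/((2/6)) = 118842/5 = 23768.40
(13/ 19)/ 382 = 13/ 7258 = 0.00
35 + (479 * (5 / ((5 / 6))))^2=8259911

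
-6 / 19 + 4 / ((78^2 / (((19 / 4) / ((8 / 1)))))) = -291671 / 924768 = -0.32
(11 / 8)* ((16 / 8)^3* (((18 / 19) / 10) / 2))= 99 / 190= 0.52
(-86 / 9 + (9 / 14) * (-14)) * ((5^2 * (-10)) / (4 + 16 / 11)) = 45925 / 54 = 850.46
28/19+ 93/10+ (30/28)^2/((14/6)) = 1468367/130340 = 11.27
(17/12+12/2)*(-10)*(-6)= 445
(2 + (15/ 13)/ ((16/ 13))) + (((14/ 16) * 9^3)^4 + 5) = 678113317123393/ 4096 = 165555009063.33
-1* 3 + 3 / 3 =-2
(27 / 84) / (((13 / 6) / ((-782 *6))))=-63342 / 91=-696.07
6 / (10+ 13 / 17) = 34 / 61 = 0.56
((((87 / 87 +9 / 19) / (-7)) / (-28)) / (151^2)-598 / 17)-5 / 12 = -22019221909 / 618636732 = -35.59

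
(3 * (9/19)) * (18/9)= 54/19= 2.84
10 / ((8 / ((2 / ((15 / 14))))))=7 / 3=2.33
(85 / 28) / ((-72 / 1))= -85 / 2016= -0.04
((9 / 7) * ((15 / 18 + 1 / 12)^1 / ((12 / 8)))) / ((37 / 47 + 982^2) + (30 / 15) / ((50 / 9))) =12925 / 15863148672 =0.00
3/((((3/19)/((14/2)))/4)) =532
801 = 801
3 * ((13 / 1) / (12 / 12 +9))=3.90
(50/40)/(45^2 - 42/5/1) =25/40332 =0.00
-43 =-43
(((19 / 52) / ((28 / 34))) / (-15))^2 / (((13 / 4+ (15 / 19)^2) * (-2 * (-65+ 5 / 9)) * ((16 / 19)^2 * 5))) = 799779977 / 1618104750080000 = 0.00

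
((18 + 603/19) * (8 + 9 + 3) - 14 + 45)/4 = 19489/76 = 256.43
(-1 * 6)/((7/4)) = -24/7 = -3.43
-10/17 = -0.59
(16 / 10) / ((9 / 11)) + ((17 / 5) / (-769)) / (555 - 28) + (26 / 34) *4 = 91446251 / 18236835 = 5.01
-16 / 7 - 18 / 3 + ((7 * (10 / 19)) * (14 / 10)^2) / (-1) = -10312 / 665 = -15.51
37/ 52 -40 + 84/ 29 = -54879/ 1508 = -36.39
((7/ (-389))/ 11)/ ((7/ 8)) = -8/ 4279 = -0.00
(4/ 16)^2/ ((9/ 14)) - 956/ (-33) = 23021/ 792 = 29.07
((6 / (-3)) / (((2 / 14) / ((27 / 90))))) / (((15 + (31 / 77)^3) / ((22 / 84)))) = -5021863 / 68777860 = -0.07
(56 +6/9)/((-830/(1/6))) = -17/1494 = -0.01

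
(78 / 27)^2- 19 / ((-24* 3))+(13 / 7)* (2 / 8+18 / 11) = 604381 / 49896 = 12.11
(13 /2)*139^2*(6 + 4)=1255865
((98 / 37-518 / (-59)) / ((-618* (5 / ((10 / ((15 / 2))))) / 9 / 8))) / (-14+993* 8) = -199584 / 4457631425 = -0.00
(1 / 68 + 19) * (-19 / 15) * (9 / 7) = -73701 / 2380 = -30.97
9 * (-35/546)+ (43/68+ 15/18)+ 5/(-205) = 93985/108732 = 0.86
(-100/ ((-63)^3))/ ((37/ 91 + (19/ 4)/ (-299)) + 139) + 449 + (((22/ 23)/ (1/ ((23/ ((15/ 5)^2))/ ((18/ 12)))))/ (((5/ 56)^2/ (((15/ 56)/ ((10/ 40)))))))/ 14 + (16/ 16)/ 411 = 13267840635718748/ 28554674948415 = 464.65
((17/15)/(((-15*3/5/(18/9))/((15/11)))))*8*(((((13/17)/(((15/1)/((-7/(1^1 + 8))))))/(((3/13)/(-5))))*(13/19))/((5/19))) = -246064/40095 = -6.14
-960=-960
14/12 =1.17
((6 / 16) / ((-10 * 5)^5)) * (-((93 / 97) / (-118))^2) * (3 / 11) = 77841 / 3602800190000000000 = 0.00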